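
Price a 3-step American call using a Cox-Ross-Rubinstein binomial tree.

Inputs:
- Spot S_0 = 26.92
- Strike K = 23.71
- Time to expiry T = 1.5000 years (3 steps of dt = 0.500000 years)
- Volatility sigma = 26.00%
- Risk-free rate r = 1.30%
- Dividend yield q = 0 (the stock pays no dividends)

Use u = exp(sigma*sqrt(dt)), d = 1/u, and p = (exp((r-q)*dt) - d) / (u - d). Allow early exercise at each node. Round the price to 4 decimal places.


dt = T/N = 0.500000
u = exp(sigma*sqrt(dt)) = 1.201833; d = 1/u = 0.832062
p = (exp((r-q)*dt) - d) / (u - d) = 0.471803
Discount per step: exp(-r*dt) = 0.993521
Stock lattice S(k, i) with i counting down-moves:
  k=0: S(0,0) = 26.9200
  k=1: S(1,0) = 32.3533; S(1,1) = 22.3991
  k=2: S(2,0) = 38.8833; S(2,1) = 26.9200; S(2,2) = 18.6375
  k=3: S(3,0) = 46.7312; S(3,1) = 32.3533; S(3,2) = 22.3991; S(3,3) = 15.5075
Terminal payoffs V(N, i) = max(S_T - K, 0):
  V(3,0) = 23.021235; V(3,1) = 8.643340; V(3,2) = 0.000000; V(3,3) = 0.000000
Backward induction: V(k, i) = exp(-r*dt) * [p * V(k+1, i) + (1-p) * V(k+1, i+1)]; then take max(V_cont, immediate exercise) for American.
  V(2,0) = exp(-r*dt) * [p*23.021235 + (1-p)*8.643340] = 15.326922; exercise = 15.173307; V(2,0) = max -> 15.326922
  V(2,1) = exp(-r*dt) * [p*8.643340 + (1-p)*0.000000] = 4.051531; exercise = 3.210000; V(2,1) = max -> 4.051531
  V(2,2) = exp(-r*dt) * [p*0.000000 + (1-p)*0.000000] = 0.000000; exercise = 0.000000; V(2,2) = max -> 0.000000
  V(1,0) = exp(-r*dt) * [p*15.326922 + (1-p)*4.051531] = 9.310577; exercise = 8.643340; V(1,0) = max -> 9.310577
  V(1,1) = exp(-r*dt) * [p*4.051531 + (1-p)*0.000000] = 1.899139; exercise = 0.000000; V(1,1) = max -> 1.899139
  V(0,0) = exp(-r*dt) * [p*9.310577 + (1-p)*1.899139] = 5.360917; exercise = 3.210000; V(0,0) = max -> 5.360917

Answer: Price = V(0,0) = 5.3609


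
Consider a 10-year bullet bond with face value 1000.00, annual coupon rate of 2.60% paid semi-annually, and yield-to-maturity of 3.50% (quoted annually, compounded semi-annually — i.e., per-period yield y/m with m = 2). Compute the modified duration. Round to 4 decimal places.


Answer: Modified duration = 8.6618

Derivation:
Coupon per period c = face * coupon_rate / m = 13.000000
Periods per year m = 2; per-period yield y/m = 0.017500
Number of cashflows N = 20
Cashflows (t years, CF_t, discount factor 1/(1+y/m)^(m*t), PV):
  t = 0.5000: CF_t = 13.000000, DF = 0.982801, PV = 12.776413
  t = 1.0000: CF_t = 13.000000, DF = 0.965898, PV = 12.556671
  t = 1.5000: CF_t = 13.000000, DF = 0.949285, PV = 12.340709
  t = 2.0000: CF_t = 13.000000, DF = 0.932959, PV = 12.128461
  t = 2.5000: CF_t = 13.000000, DF = 0.916913, PV = 11.919863
  t = 3.0000: CF_t = 13.000000, DF = 0.901143, PV = 11.714853
  t = 3.5000: CF_t = 13.000000, DF = 0.885644, PV = 11.513369
  t = 4.0000: CF_t = 13.000000, DF = 0.870412, PV = 11.315350
  t = 4.5000: CF_t = 13.000000, DF = 0.855441, PV = 11.120738
  t = 5.0000: CF_t = 13.000000, DF = 0.840729, PV = 10.929472
  t = 5.5000: CF_t = 13.000000, DF = 0.826269, PV = 10.741496
  t = 6.0000: CF_t = 13.000000, DF = 0.812058, PV = 10.556752
  t = 6.5000: CF_t = 13.000000, DF = 0.798091, PV = 10.375187
  t = 7.0000: CF_t = 13.000000, DF = 0.784365, PV = 10.196744
  t = 7.5000: CF_t = 13.000000, DF = 0.770875, PV = 10.021370
  t = 8.0000: CF_t = 13.000000, DF = 0.757616, PV = 9.849012
  t = 8.5000: CF_t = 13.000000, DF = 0.744586, PV = 9.679619
  t = 9.0000: CF_t = 13.000000, DF = 0.731780, PV = 9.513139
  t = 9.5000: CF_t = 13.000000, DF = 0.719194, PV = 9.349522
  t = 10.0000: CF_t = 1013.000000, DF = 0.706825, PV = 716.013297
Price P = sum_t PV_t = 924.612034
First compute Macaulay numerator sum_t t * PV_t:
  t * PV_t at t = 0.5000: 6.388206
  t * PV_t at t = 1.0000: 12.556671
  t * PV_t at t = 1.5000: 18.511063
  t * PV_t at t = 2.0000: 24.256921
  t * PV_t at t = 2.5000: 29.799657
  t * PV_t at t = 3.0000: 35.144559
  t * PV_t at t = 3.5000: 40.296792
  t * PV_t at t = 4.0000: 45.261402
  t * PV_t at t = 4.5000: 50.043319
  t * PV_t at t = 5.0000: 54.647359
  t * PV_t at t = 5.5000: 59.078226
  t * PV_t at t = 6.0000: 63.340515
  t * PV_t at t = 6.5000: 67.438713
  t * PV_t at t = 7.0000: 71.377206
  t * PV_t at t = 7.5000: 75.160273
  t * PV_t at t = 8.0000: 78.792096
  t * PV_t at t = 8.5000: 82.276759
  t * PV_t at t = 9.0000: 85.618249
  t * PV_t at t = 9.5000: 88.820460
  t * PV_t at t = 10.0000: 7160.132967
Macaulay duration D = 8148.941412 / 924.612034 = 8.813363
Modified duration = D / (1 + y/m) = 8.813363 / (1 + 0.017500) = 8.661782


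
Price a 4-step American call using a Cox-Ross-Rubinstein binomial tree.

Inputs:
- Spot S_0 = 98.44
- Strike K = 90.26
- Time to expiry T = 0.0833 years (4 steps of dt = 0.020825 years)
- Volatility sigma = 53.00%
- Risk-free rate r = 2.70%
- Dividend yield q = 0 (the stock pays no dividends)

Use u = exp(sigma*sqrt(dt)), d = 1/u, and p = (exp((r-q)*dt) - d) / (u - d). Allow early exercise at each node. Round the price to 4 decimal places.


Answer: Price = V(0,0) = 11.1654

Derivation:
dt = T/N = 0.020825
u = exp(sigma*sqrt(dt)) = 1.079484; d = 1/u = 0.926368
p = (exp((r-q)*dt) - d) / (u - d) = 0.484562
Discount per step: exp(-r*dt) = 0.999438
Stock lattice S(k, i) with i counting down-moves:
  k=0: S(0,0) = 98.4400
  k=1: S(1,0) = 106.2645; S(1,1) = 91.1917
  k=2: S(2,0) = 114.7108; S(2,1) = 98.4400; S(2,2) = 84.4771
  k=3: S(3,0) = 123.8286; S(3,1) = 106.2645; S(3,2) = 91.1917; S(3,3) = 78.2569
  k=4: S(4,0) = 133.6710; S(4,1) = 114.7108; S(4,2) = 98.4400; S(4,3) = 84.4771; S(4,4) = 72.4947
Terminal payoffs V(N, i) = max(S_T - K, 0):
  V(4,0) = 43.411014; V(4,1) = 24.450830; V(4,2) = 8.180000; V(4,3) = 0.000000; V(4,4) = 0.000000
Backward induction: V(k, i) = exp(-r*dt) * [p * V(k+1, i) + (1-p) * V(k+1, i+1)]; then take max(V_cont, immediate exercise) for American.
  V(3,0) = exp(-r*dt) * [p*43.411014 + (1-p)*24.450830] = 33.619300; exercise = 33.568563; V(3,0) = max -> 33.619300
  V(3,1) = exp(-r*dt) * [p*24.450830 + (1-p)*8.180000] = 16.055191; exercise = 16.004454; V(3,1) = max -> 16.055191
  V(3,2) = exp(-r*dt) * [p*8.180000 + (1-p)*0.000000] = 3.961486; exercise = 0.931676; V(3,2) = max -> 3.961486
  V(3,3) = exp(-r*dt) * [p*0.000000 + (1-p)*0.000000] = 0.000000; exercise = 0.000000; V(3,3) = max -> 0.000000
  V(2,0) = exp(-r*dt) * [p*33.619300 + (1-p)*16.055191] = 24.552275; exercise = 24.450830; V(2,0) = max -> 24.552275
  V(2,1) = exp(-r*dt) * [p*16.055191 + (1-p)*3.961486] = 9.816111; exercise = 8.180000; V(2,1) = max -> 9.816111
  V(2,2) = exp(-r*dt) * [p*3.961486 + (1-p)*0.000000] = 1.918505; exercise = 0.000000; V(2,2) = max -> 1.918505
  V(1,0) = exp(-r*dt) * [p*24.552275 + (1-p)*9.816111] = 16.947159; exercise = 16.004454; V(1,0) = max -> 16.947159
  V(1,1) = exp(-r*dt) * [p*9.816111 + (1-p)*1.918505] = 5.742152; exercise = 0.931676; V(1,1) = max -> 5.742152
  V(0,0) = exp(-r*dt) * [p*16.947159 + (1-p)*5.742152] = 11.165389; exercise = 8.180000; V(0,0) = max -> 11.165389


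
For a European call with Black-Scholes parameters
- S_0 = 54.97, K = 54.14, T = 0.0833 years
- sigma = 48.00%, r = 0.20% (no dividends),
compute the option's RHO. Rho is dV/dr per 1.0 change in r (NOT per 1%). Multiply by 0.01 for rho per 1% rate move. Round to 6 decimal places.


d1 = 0.1802924493; d2 = 0.0417561003
phi(d1) = 0.3925108037; exp(-qT) = 1.0000000000; exp(-rT) = 0.9998334139
N(d2) = 0.5166534343
Rho = K*T*exp(-rT)*N(d2) = 54.1400 * 0.0833 * 0.9998334139 * 0.5166534343 = 2.329648

Answer: Rho = 2.329648


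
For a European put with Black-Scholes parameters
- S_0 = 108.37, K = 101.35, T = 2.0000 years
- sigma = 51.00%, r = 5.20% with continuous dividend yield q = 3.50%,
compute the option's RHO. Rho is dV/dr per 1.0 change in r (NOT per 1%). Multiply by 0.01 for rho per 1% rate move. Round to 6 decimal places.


d1 = 0.5006197120; d2 = -0.2206292048
phi(d1) = 0.3519561865; exp(-qT) = 0.9323938199; exp(-rT) = 0.9012252974
N(-d2) = 0.5873094204
Rho = -K*T*exp(-rT)*N(-d2) = -101.3500 * 2.0000 * 0.9012252974 * 0.5873094204 = -107.288726

Answer: Rho = -107.288726


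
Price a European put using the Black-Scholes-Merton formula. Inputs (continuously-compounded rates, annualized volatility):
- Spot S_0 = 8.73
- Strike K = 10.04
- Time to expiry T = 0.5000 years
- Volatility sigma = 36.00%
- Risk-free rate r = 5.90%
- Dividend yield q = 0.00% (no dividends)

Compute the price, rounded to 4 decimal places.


d1 = (ln(S/K) + (r - q + 0.5*sigma^2) * T) / (sigma * sqrt(T)) = -0.30606624
d2 = d1 - sigma * sqrt(T) = -0.56062468
exp(-rT) = 0.97093088; exp(-qT) = 1.00000000
P = K * exp(-rT) * N(-d2) - S_0 * exp(-qT) * N(-d1)
N(-d1) = 0.62022289; N(-d2) = 0.71247329
P = 10.0400 * 0.97093088 * 0.71247329 - 8.7300 * 1.00000000 * 0.62022289 = 1.5307

Answer: Price = 1.5307


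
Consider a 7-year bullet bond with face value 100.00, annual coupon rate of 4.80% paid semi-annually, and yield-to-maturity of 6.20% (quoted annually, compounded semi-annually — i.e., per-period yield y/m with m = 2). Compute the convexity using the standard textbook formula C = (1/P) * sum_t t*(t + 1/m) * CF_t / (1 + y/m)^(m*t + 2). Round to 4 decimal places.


Answer: Convexity = 39.9186

Derivation:
Coupon per period c = face * coupon_rate / m = 2.400000
Periods per year m = 2; per-period yield y/m = 0.031000
Number of cashflows N = 14
Cashflows (t years, CF_t, discount factor 1/(1+y/m)^(m*t), PV):
  t = 0.5000: CF_t = 2.400000, DF = 0.969932, PV = 2.327837
  t = 1.0000: CF_t = 2.400000, DF = 0.940768, PV = 2.257844
  t = 1.5000: CF_t = 2.400000, DF = 0.912481, PV = 2.189955
  t = 2.0000: CF_t = 2.400000, DF = 0.885045, PV = 2.124108
  t = 2.5000: CF_t = 2.400000, DF = 0.858434, PV = 2.060240
  t = 3.0000: CF_t = 2.400000, DF = 0.832622, PV = 1.998293
  t = 3.5000: CF_t = 2.400000, DF = 0.807587, PV = 1.938209
  t = 4.0000: CF_t = 2.400000, DF = 0.783305, PV = 1.879931
  t = 4.5000: CF_t = 2.400000, DF = 0.759752, PV = 1.823405
  t = 5.0000: CF_t = 2.400000, DF = 0.736908, PV = 1.768580
  t = 5.5000: CF_t = 2.400000, DF = 0.714751, PV = 1.715402
  t = 6.0000: CF_t = 2.400000, DF = 0.693260, PV = 1.663824
  t = 6.5000: CF_t = 2.400000, DF = 0.672415, PV = 1.613796
  t = 7.0000: CF_t = 102.400000, DF = 0.652197, PV = 66.784956
Price P = sum_t PV_t = 92.146380
Convexity numerator sum_t t*(t + 1/m) * CF_t / (1+y/m)^(m*t + 2):
  t = 0.5000: term = 1.094978
  t = 1.0000: term = 3.186162
  t = 1.5000: term = 6.180721
  t = 2.0000: term = 9.991467
  t = 2.5000: term = 14.536567
  t = 3.0000: term = 19.739276
  t = 3.5000: term = 25.527677
  t = 4.0000: term = 31.834431
  t = 4.5000: term = 38.596546
  t = 5.0000: term = 45.755147
  t = 5.5000: term = 53.255263
  t = 6.0000: term = 61.045624
  t = 6.5000: term = 69.078462
  t = 7.0000: term = 3298.531346
Convexity = (1/P) * sum = 3678.353665 / 92.146380 = 39.918591


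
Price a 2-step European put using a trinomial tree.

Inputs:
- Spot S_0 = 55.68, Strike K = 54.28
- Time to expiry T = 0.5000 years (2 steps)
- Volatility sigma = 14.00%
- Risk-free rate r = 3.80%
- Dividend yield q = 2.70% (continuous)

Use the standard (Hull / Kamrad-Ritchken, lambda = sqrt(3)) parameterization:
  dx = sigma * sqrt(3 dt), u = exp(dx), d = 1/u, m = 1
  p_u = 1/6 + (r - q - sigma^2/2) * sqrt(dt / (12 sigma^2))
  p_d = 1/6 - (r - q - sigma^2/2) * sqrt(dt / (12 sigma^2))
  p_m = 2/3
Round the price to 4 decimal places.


dt = T/N = 0.250000; dx = sigma*sqrt(3*dt) = 0.121244
u = exp(dx) = 1.128900; d = 1/u = 0.885818
p_u = 0.167904, p_m = 0.666667, p_d = 0.165429
Discount per step: exp(-r*dt) = 0.990545
Stock lattice S(k, j) with j the centered position index:
  k=0: S(0,+0) = 55.6800
  k=1: S(1,-1) = 49.3224; S(1,+0) = 55.6800; S(1,+1) = 62.8571
  k=2: S(2,-2) = 43.6906; S(2,-1) = 49.3224; S(2,+0) = 55.6800; S(2,+1) = 62.8571; S(2,+2) = 70.9594
Terminal payoffs V(N, j) = max(K - S_T, 0):
  V(2,-2) = 10.589359; V(2,-1) = 4.957643; V(2,+0) = 0.000000; V(2,+1) = 0.000000; V(2,+2) = 0.000000
Backward induction: V(k, j) = exp(-r*dt) * [p_u * V(k+1, j+1) + p_m * V(k+1, j) + p_d * V(k+1, j-1)]
  V(1,-1) = exp(-r*dt) * [p_u*0.000000 + p_m*4.957643 + p_d*10.589359] = 5.009075
  V(1,+0) = exp(-r*dt) * [p_u*0.000000 + p_m*0.000000 + p_d*4.957643] = 0.812386
  V(1,+1) = exp(-r*dt) * [p_u*0.000000 + p_m*0.000000 + p_d*0.000000] = 0.000000
  V(0,+0) = exp(-r*dt) * [p_u*0.000000 + p_m*0.812386 + p_d*5.009075] = 1.357284

Answer: Price = V(0,0) = 1.3573


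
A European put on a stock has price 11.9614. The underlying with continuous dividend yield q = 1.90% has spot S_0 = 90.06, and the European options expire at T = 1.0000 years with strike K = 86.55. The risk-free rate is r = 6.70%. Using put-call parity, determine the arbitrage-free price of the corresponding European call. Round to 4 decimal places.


Put-call parity: C - P = S_0 * exp(-qT) - K * exp(-rT).
S_0 * exp(-qT) = 90.0600 * 0.98117936 = 88.36501336
K * exp(-rT) = 86.5500 * 0.93519520 = 80.94114468
C = P + S*exp(-qT) - K*exp(-rT)
C = 11.9614 + 88.36501336 - 80.94114468 = 19.3853

Answer: Call price = 19.3853


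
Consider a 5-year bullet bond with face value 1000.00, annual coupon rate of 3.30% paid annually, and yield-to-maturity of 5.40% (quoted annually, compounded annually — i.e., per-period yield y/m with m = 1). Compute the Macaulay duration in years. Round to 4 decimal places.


Answer: Macaulay duration = 4.6731 years

Derivation:
Coupon per period c = face * coupon_rate / m = 33.000000
Periods per year m = 1; per-period yield y/m = 0.054000
Number of cashflows N = 5
Cashflows (t years, CF_t, discount factor 1/(1+y/m)^(m*t), PV):
  t = 1.0000: CF_t = 33.000000, DF = 0.948767, PV = 31.309298
  t = 2.0000: CF_t = 33.000000, DF = 0.900158, PV = 29.705216
  t = 3.0000: CF_t = 33.000000, DF = 0.854040, PV = 28.183317
  t = 4.0000: CF_t = 33.000000, DF = 0.810285, PV = 26.739390
  t = 5.0000: CF_t = 1033.000000, DF = 0.768771, PV = 794.140358
Price P = sum_t PV_t = 910.077579
Macaulay numerator sum_t t * PV_t:
  t * PV_t at t = 1.0000: 31.309298
  t * PV_t at t = 2.0000: 59.410432
  t * PV_t at t = 3.0000: 84.549951
  t * PV_t at t = 4.0000: 106.957560
  t * PV_t at t = 5.0000: 3970.701788
Macaulay duration D = (sum_t t * PV_t) / P = 4252.929030 / 910.077579 = 4.673150


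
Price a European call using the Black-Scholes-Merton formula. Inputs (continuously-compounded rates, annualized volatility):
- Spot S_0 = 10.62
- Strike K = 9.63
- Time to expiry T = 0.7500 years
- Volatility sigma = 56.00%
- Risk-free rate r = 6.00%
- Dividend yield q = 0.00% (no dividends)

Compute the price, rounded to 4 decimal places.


Answer: Price = 2.6862

Derivation:
d1 = (ln(S/K) + (r - q + 0.5*sigma^2) * T) / (sigma * sqrt(T)) = 0.53705079
d2 = d1 - sigma * sqrt(T) = 0.05207656
exp(-rT) = 0.95599748; exp(-qT) = 1.00000000
C = S_0 * exp(-qT) * N(d1) - K * exp(-rT) * N(d2)
N(d1) = 0.70438373; N(d2) = 0.52076616
C = 10.6200 * 1.00000000 * 0.70438373 - 9.6300 * 0.95599748 * 0.52076616 = 2.6862


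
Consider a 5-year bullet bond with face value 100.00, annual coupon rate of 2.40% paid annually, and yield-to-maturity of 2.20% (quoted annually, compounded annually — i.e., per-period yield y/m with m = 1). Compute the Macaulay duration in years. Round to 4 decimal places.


Coupon per period c = face * coupon_rate / m = 2.400000
Periods per year m = 1; per-period yield y/m = 0.022000
Number of cashflows N = 5
Cashflows (t years, CF_t, discount factor 1/(1+y/m)^(m*t), PV):
  t = 1.0000: CF_t = 2.400000, DF = 0.978474, PV = 2.348337
  t = 2.0000: CF_t = 2.400000, DF = 0.957411, PV = 2.297785
  t = 3.0000: CF_t = 2.400000, DF = 0.936801, PV = 2.248322
  t = 4.0000: CF_t = 2.400000, DF = 0.916635, PV = 2.199924
  t = 5.0000: CF_t = 102.400000, DF = 0.896903, PV = 91.842877
Price P = sum_t PV_t = 100.937245
Macaulay numerator sum_t t * PV_t:
  t * PV_t at t = 1.0000: 2.348337
  t * PV_t at t = 2.0000: 4.595571
  t * PV_t at t = 3.0000: 6.744967
  t * PV_t at t = 4.0000: 8.799696
  t * PV_t at t = 5.0000: 459.214383
Macaulay duration D = (sum_t t * PV_t) / P = 481.702952 / 100.937245 = 4.772301

Answer: Macaulay duration = 4.7723 years


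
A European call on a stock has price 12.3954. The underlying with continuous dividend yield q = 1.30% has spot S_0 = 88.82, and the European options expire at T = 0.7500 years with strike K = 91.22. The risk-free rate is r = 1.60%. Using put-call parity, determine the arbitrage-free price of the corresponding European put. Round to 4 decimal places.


Answer: Put price = 14.5691

Derivation:
Put-call parity: C - P = S_0 * exp(-qT) - K * exp(-rT).
S_0 * exp(-qT) = 88.8200 * 0.99029738 = 87.95821304
K * exp(-rT) = 91.2200 * 0.98807171 = 90.13190165
P = C - S*exp(-qT) + K*exp(-rT)
P = 12.3954 - 87.95821304 + 90.13190165 = 14.5691


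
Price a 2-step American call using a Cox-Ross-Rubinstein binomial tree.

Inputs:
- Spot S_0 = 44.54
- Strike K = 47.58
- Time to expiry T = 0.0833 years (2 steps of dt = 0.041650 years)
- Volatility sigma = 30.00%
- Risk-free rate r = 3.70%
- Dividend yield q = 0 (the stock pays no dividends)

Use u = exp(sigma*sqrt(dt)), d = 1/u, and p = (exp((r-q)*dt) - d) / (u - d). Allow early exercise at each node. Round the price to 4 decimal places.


Answer: Price = V(0,0) = 0.6809

Derivation:
dt = T/N = 0.041650
u = exp(sigma*sqrt(dt)) = 1.063138; d = 1/u = 0.940612
p = (exp((r-q)*dt) - d) / (u - d) = 0.497286
Discount per step: exp(-r*dt) = 0.998460
Stock lattice S(k, i) with i counting down-moves:
  k=0: S(0,0) = 44.5400
  k=1: S(1,0) = 47.3522; S(1,1) = 41.8948
  k=2: S(2,0) = 50.3419; S(2,1) = 44.5400; S(2,2) = 39.4068
Terminal payoffs V(N, i) = max(S_T - K, 0):
  V(2,0) = 2.761896; V(2,1) = 0.000000; V(2,2) = 0.000000
Backward induction: V(k, i) = exp(-r*dt) * [p * V(k+1, i) + (1-p) * V(k+1, i+1)]; then take max(V_cont, immediate exercise) for American.
  V(1,0) = exp(-r*dt) * [p*2.761896 + (1-p)*0.000000] = 1.371336; exercise = 0.000000; V(1,0) = max -> 1.371336
  V(1,1) = exp(-r*dt) * [p*0.000000 + (1-p)*0.000000] = 0.000000; exercise = 0.000000; V(1,1) = max -> 0.000000
  V(0,0) = exp(-r*dt) * [p*1.371336 + (1-p)*0.000000] = 0.680895; exercise = 0.000000; V(0,0) = max -> 0.680895


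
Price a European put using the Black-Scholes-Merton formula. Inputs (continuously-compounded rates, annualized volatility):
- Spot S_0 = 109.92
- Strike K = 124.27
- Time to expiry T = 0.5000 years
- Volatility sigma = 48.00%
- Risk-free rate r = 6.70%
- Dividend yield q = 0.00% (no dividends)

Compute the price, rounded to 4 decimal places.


d1 = (ln(S/K) + (r - q + 0.5*sigma^2) * T) / (sigma * sqrt(T)) = -0.09311356
d2 = d1 - sigma * sqrt(T) = -0.43252481
exp(-rT) = 0.96705491; exp(-qT) = 1.00000000
P = K * exp(-rT) * N(-d2) - S_0 * exp(-qT) * N(-d1)
N(-d1) = 0.53709333; N(-d2) = 0.66731999
P = 124.2700 * 0.96705491 * 0.66731999 - 109.9200 * 1.00000000 * 0.53709333 = 21.1585

Answer: Price = 21.1585


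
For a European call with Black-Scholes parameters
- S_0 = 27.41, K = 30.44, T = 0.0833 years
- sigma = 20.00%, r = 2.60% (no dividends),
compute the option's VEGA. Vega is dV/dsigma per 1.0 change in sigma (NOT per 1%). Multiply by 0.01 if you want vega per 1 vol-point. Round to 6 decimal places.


Answer: Vega = 0.682504

Derivation:
d1 = -1.7500300545; d2 = -1.8077535333
phi(d1) = 0.0862727811; exp(-qT) = 1.0000000000; exp(-rT) = 0.9978365437
Vega = S * exp(-qT) * phi(d1) * sqrt(T) = 27.4100 * 1.0000000000 * 0.0862727811 * 0.2886173938 = 0.682504


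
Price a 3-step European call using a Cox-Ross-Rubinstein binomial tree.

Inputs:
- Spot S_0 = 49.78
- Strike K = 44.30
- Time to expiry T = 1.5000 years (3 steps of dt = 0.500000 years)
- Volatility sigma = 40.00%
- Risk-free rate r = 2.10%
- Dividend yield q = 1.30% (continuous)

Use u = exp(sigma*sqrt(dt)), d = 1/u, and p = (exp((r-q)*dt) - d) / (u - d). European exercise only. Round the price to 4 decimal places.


dt = T/N = 0.500000
u = exp(sigma*sqrt(dt)) = 1.326896; d = 1/u = 0.753638
p = (exp((r-q)*dt) - d) / (u - d) = 0.436749
Discount per step: exp(-r*dt) = 0.989555
Stock lattice S(k, i) with i counting down-moves:
  k=0: S(0,0) = 49.7800
  k=1: S(1,0) = 66.0529; S(1,1) = 37.5161
  k=2: S(2,0) = 87.6454; S(2,1) = 49.7800; S(2,2) = 28.2736
  k=3: S(3,0) = 116.2963; S(3,1) = 66.0529; S(3,2) = 37.5161; S(3,3) = 21.3081
Terminal payoffs V(N, i) = max(S_T - K, 0):
  V(3,0) = 71.996322; V(3,1) = 21.752905; V(3,2) = 0.000000; V(3,3) = 0.000000
Backward induction: V(k, i) = exp(-r*dt) * [p * V(k+1, i) + (1-p) * V(k+1, i+1)].
  V(2,0) = exp(-r*dt) * [p*71.996322 + (1-p)*21.752905] = 43.240233
  V(2,1) = exp(-r*dt) * [p*21.752905 + (1-p)*0.000000] = 9.401317
  V(2,2) = exp(-r*dt) * [p*0.000000 + (1-p)*0.000000] = 0.000000
  V(1,0) = exp(-r*dt) * [p*43.240233 + (1-p)*9.401317] = 23.927851
  V(1,1) = exp(-r*dt) * [p*9.401317 + (1-p)*0.000000] = 4.063125
  V(0,0) = exp(-r*dt) * [p*23.927851 + (1-p)*4.063125] = 12.605957

Answer: Price = V(0,0) = 12.6060


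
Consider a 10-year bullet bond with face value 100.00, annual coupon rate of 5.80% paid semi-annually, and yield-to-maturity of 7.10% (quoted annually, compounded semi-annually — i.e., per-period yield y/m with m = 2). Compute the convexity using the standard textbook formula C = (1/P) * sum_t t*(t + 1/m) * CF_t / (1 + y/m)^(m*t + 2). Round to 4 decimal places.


Coupon per period c = face * coupon_rate / m = 2.900000
Periods per year m = 2; per-period yield y/m = 0.035500
Number of cashflows N = 20
Cashflows (t years, CF_t, discount factor 1/(1+y/m)^(m*t), PV):
  t = 0.5000: CF_t = 2.900000, DF = 0.965717, PV = 2.800579
  t = 1.0000: CF_t = 2.900000, DF = 0.932609, PV = 2.704567
  t = 1.5000: CF_t = 2.900000, DF = 0.900637, PV = 2.611847
  t = 2.0000: CF_t = 2.900000, DF = 0.869760, PV = 2.522305
  t = 2.5000: CF_t = 2.900000, DF = 0.839942, PV = 2.435833
  t = 3.0000: CF_t = 2.900000, DF = 0.811147, PV = 2.352325
  t = 3.5000: CF_t = 2.900000, DF = 0.783338, PV = 2.271681
  t = 4.0000: CF_t = 2.900000, DF = 0.756483, PV = 2.193801
  t = 4.5000: CF_t = 2.900000, DF = 0.730549, PV = 2.118591
  t = 5.0000: CF_t = 2.900000, DF = 0.705503, PV = 2.045959
  t = 5.5000: CF_t = 2.900000, DF = 0.681316, PV = 1.975818
  t = 6.0000: CF_t = 2.900000, DF = 0.657959, PV = 1.908081
  t = 6.5000: CF_t = 2.900000, DF = 0.635402, PV = 1.842666
  t = 7.0000: CF_t = 2.900000, DF = 0.613619, PV = 1.779494
  t = 7.5000: CF_t = 2.900000, DF = 0.592582, PV = 1.718488
  t = 8.0000: CF_t = 2.900000, DF = 0.572267, PV = 1.659573
  t = 8.5000: CF_t = 2.900000, DF = 0.552648, PV = 1.602678
  t = 9.0000: CF_t = 2.900000, DF = 0.533701, PV = 1.547733
  t = 9.5000: CF_t = 2.900000, DF = 0.515404, PV = 1.494672
  t = 10.0000: CF_t = 102.900000, DF = 0.497735, PV = 51.216903
Price P = sum_t PV_t = 90.803593
Convexity numerator sum_t t*(t + 1/m) * CF_t / (1+y/m)^(m*t + 2):
  t = 0.5000: term = 1.305923
  t = 1.0000: term = 3.783457
  t = 1.5000: term = 7.307499
  t = 2.0000: term = 11.761626
  t = 2.5000: term = 17.037605
  t = 3.0000: term = 23.034907
  t = 3.5000: term = 29.660270
  t = 4.0000: term = 36.827265
  t = 4.5000: term = 44.455897
  t = 5.0000: term = 52.472222
  t = 5.5000: term = 60.807983
  t = 6.0000: term = 69.400270
  t = 6.5000: term = 78.191194
  t = 7.0000: term = 87.127580
  t = 7.5000: term = 96.160673
  t = 8.0000: term = 105.245868
  t = 8.5000: term = 114.342444
  t = 9.0000: term = 123.413324
  t = 9.5000: term = 132.424833
  t = 10.0000: term = 5015.363359
Convexity = (1/P) * sum = 6110.124200 / 90.803593 = 67.289454

Answer: Convexity = 67.2895


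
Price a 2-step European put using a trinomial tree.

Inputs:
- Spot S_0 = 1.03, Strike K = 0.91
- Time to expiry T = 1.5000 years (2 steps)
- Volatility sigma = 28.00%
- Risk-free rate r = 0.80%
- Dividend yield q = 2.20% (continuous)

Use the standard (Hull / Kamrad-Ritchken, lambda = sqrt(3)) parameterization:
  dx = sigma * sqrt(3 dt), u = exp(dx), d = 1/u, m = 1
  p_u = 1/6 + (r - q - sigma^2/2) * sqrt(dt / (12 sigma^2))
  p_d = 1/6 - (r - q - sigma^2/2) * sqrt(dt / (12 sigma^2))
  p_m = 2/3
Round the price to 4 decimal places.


Answer: Price = V(0,0) = 0.0869

Derivation:
dt = T/N = 0.750000; dx = sigma*sqrt(3*dt) = 0.420000
u = exp(dx) = 1.521962; d = 1/u = 0.657047
p_u = 0.119167, p_m = 0.666667, p_d = 0.214167
Discount per step: exp(-r*dt) = 0.994018
Stock lattice S(k, j) with j the centered position index:
  k=0: S(0,+0) = 1.0300
  k=1: S(1,-1) = 0.6768; S(1,+0) = 1.0300; S(1,+1) = 1.5676
  k=2: S(2,-2) = 0.4447; S(2,-1) = 0.6768; S(2,+0) = 1.0300; S(2,+1) = 1.5676; S(2,+2) = 2.3859
Terminal payoffs V(N, j) = max(K - S_T, 0):
  V(2,-2) = 0.465338; V(2,-1) = 0.233242; V(2,+0) = 0.000000; V(2,+1) = 0.000000; V(2,+2) = 0.000000
Backward induction: V(k, j) = exp(-r*dt) * [p_u * V(k+1, j+1) + p_m * V(k+1, j) + p_d * V(k+1, j-1)]
  V(1,-1) = exp(-r*dt) * [p_u*0.000000 + p_m*0.233242 + p_d*0.465338] = 0.253628
  V(1,+0) = exp(-r*dt) * [p_u*0.000000 + p_m*0.000000 + p_d*0.233242] = 0.049654
  V(1,+1) = exp(-r*dt) * [p_u*0.000000 + p_m*0.000000 + p_d*0.000000] = 0.000000
  V(0,+0) = exp(-r*dt) * [p_u*0.000000 + p_m*0.049654 + p_d*0.253628] = 0.086898


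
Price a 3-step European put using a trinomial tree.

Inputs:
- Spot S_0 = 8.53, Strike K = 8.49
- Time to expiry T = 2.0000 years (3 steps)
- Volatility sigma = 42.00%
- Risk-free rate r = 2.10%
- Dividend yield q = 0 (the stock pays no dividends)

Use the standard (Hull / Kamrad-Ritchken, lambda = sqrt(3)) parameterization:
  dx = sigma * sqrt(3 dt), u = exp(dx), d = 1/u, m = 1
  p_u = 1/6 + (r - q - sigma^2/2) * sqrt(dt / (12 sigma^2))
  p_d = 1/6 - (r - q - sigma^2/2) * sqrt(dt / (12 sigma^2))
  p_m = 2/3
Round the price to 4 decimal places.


dt = T/N = 0.666667; dx = sigma*sqrt(3*dt) = 0.593970
u = exp(dx) = 1.811164; d = 1/u = 0.552131
p_u = 0.128954, p_m = 0.666667, p_d = 0.204379
Discount per step: exp(-r*dt) = 0.986098
Stock lattice S(k, j) with j the centered position index:
  k=0: S(0,+0) = 8.5300
  k=1: S(1,-1) = 4.7097; S(1,+0) = 8.5300; S(1,+1) = 15.4492
  k=2: S(2,-2) = 2.6004; S(2,-1) = 4.7097; S(2,+0) = 8.5300; S(2,+1) = 15.4492; S(2,+2) = 27.9811
  k=3: S(3,-3) = 1.4357; S(3,-2) = 2.6004; S(3,-1) = 4.7097; S(3,+0) = 8.5300; S(3,+1) = 15.4492; S(3,+2) = 27.9811; S(3,+3) = 50.6783
Terminal payoffs V(N, j) = max(K - S_T, 0):
  V(3,-3) = 7.054260; V(3,-2) = 5.889640; V(3,-1) = 3.780321; V(3,+0) = 0.000000; V(3,+1) = 0.000000; V(3,+2) = 0.000000; V(3,+3) = 0.000000
Backward induction: V(k, j) = exp(-r*dt) * [p_u * V(k+1, j+1) + p_m * V(k+1, j) + p_d * V(k+1, j-1)]
  V(2,-2) = exp(-r*dt) * [p_u*3.780321 + p_m*5.889640 + p_d*7.054260] = 5.774250
  V(2,-1) = exp(-r*dt) * [p_u*0.000000 + p_m*3.780321 + p_d*5.889640] = 3.672161
  V(2,+0) = exp(-r*dt) * [p_u*0.000000 + p_m*0.000000 + p_d*3.780321] = 0.761877
  V(2,+1) = exp(-r*dt) * [p_u*0.000000 + p_m*0.000000 + p_d*0.000000] = 0.000000
  V(2,+2) = exp(-r*dt) * [p_u*0.000000 + p_m*0.000000 + p_d*0.000000] = 0.000000
  V(1,-1) = exp(-r*dt) * [p_u*0.761877 + p_m*3.672161 + p_d*5.774250] = 3.674683
  V(1,+0) = exp(-r*dt) * [p_u*0.000000 + p_m*0.761877 + p_d*3.672161] = 1.240936
  V(1,+1) = exp(-r*dt) * [p_u*0.000000 + p_m*0.000000 + p_d*0.761877] = 0.153547
  V(0,+0) = exp(-r*dt) * [p_u*0.153547 + p_m*1.240936 + p_d*3.674683] = 1.575901

Answer: Price = V(0,0) = 1.5759


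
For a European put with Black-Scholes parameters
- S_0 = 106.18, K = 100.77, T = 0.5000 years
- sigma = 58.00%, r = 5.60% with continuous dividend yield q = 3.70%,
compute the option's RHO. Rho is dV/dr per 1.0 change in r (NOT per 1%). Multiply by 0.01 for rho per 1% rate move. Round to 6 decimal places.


d1 = 0.3557358510; d2 = -0.0543860821
phi(d1) = 0.3744816294; exp(-qT) = 0.9816700746; exp(-rT) = 0.9723883668
N(-d2) = 0.5216862164
Rho = -K*T*exp(-rT)*N(-d2) = -100.7700 * 0.5000 * 0.9723883668 * 0.5216862164 = -25.559384

Answer: Rho = -25.559384


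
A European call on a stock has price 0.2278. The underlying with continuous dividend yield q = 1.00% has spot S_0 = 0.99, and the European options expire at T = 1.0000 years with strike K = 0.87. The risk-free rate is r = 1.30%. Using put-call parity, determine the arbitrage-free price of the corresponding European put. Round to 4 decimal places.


Put-call parity: C - P = S_0 * exp(-qT) - K * exp(-rT).
S_0 * exp(-qT) = 0.9900 * 0.99004983 = 0.98014934
K * exp(-rT) = 0.8700 * 0.98708414 = 0.85876320
P = C - S*exp(-qT) + K*exp(-rT)
P = 0.2278 - 0.98014934 + 0.85876320 = 0.1064

Answer: Put price = 0.1064


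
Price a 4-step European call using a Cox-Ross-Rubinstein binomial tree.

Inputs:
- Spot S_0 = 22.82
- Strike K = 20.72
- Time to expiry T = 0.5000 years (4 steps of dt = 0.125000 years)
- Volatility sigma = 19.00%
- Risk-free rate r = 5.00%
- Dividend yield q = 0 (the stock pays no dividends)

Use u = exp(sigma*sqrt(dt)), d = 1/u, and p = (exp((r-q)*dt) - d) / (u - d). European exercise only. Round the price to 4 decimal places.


dt = T/N = 0.125000
u = exp(sigma*sqrt(dt)) = 1.069483; d = 1/u = 0.935031
p = (exp((r-q)*dt) - d) / (u - d) = 0.529843
Discount per step: exp(-r*dt) = 0.993769
Stock lattice S(k, i) with i counting down-moves:
  k=0: S(0,0) = 22.8200
  k=1: S(1,0) = 24.4056; S(1,1) = 21.3374
  k=2: S(2,0) = 26.1014; S(2,1) = 22.8200; S(2,2) = 19.9512
  k=3: S(3,0) = 27.9150; S(3,1) = 24.4056; S(3,2) = 21.3374; S(3,3) = 18.6550
  k=4: S(4,0) = 29.8546; S(4,1) = 26.1014; S(4,2) = 22.8200; S(4,3) = 19.9512; S(4,4) = 17.4430
Terminal payoffs V(N, i) = max(S_T - K, 0):
  V(4,0) = 9.134570; V(4,1) = 5.381366; V(4,2) = 2.100000; V(4,3) = 0.000000; V(4,4) = 0.000000
Backward induction: V(k, i) = exp(-r*dt) * [p * V(k+1, i) + (1-p) * V(k+1, i+1)].
  V(3,0) = exp(-r*dt) * [p*9.134570 + (1-p)*5.381366] = 7.324057
  V(3,1) = exp(-r*dt) * [p*5.381366 + (1-p)*2.100000] = 3.814693
  V(3,2) = exp(-r*dt) * [p*2.100000 + (1-p)*0.000000] = 1.105738
  V(3,3) = exp(-r*dt) * [p*0.000000 + (1-p)*0.000000] = 0.000000
  V(2,0) = exp(-r*dt) * [p*7.324057 + (1-p)*3.814693] = 5.638754
  V(2,1) = exp(-r*dt) * [p*3.814693 + (1-p)*1.105738] = 2.525228
  V(2,2) = exp(-r*dt) * [p*1.105738 + (1-p)*0.000000] = 0.582218
  V(1,0) = exp(-r*dt) * [p*5.638754 + (1-p)*2.525228] = 4.148897
  V(1,1) = exp(-r*dt) * [p*2.525228 + (1-p)*0.582218] = 1.601667
  V(0,0) = exp(-r*dt) * [p*4.148897 + (1-p)*1.601667] = 2.932912

Answer: Price = V(0,0) = 2.9329


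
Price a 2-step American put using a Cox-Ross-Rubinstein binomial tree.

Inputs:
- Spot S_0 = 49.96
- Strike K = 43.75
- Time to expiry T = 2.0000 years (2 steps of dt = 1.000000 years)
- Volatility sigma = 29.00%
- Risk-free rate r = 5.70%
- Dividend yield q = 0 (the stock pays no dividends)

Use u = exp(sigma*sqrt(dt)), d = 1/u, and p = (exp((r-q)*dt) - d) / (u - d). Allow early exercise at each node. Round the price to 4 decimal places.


dt = T/N = 1.000000
u = exp(sigma*sqrt(dt)) = 1.336427; d = 1/u = 0.748264
p = (exp((r-q)*dt) - d) / (u - d) = 0.527731
Discount per step: exp(-r*dt) = 0.944594
Stock lattice S(k, i) with i counting down-moves:
  k=0: S(0,0) = 49.9600
  k=1: S(1,0) = 66.7679; S(1,1) = 37.3832
  k=2: S(2,0) = 89.2305; S(2,1) = 49.9600; S(2,2) = 27.9725
Terminal payoffs V(N, i) = max(K - S_T, 0):
  V(2,0) = 0.000000; V(2,1) = 0.000000; V(2,2) = 15.777478
Backward induction: V(k, i) = exp(-r*dt) * [p * V(k+1, i) + (1-p) * V(k+1, i+1)]; then take max(V_cont, immediate exercise) for American.
  V(1,0) = exp(-r*dt) * [p*0.000000 + (1-p)*0.000000] = 0.000000; exercise = 0.000000; V(1,0) = max -> 0.000000
  V(1,1) = exp(-r*dt) * [p*0.000000 + (1-p)*15.777478] = 7.038374; exercise = 6.366752; V(1,1) = max -> 7.038374
  V(0,0) = exp(-r*dt) * [p*0.000000 + (1-p)*7.038374] = 3.139837; exercise = 0.000000; V(0,0) = max -> 3.139837

Answer: Price = V(0,0) = 3.1398


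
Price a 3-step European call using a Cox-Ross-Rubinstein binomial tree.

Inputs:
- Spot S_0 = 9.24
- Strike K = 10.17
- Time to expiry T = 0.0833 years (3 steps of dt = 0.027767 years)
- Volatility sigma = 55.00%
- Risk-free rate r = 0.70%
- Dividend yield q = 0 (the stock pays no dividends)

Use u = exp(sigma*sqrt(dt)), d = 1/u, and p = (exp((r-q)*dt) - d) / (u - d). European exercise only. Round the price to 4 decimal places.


Answer: Price = V(0,0) = 0.2179

Derivation:
dt = T/N = 0.027767
u = exp(sigma*sqrt(dt)) = 1.095979; d = 1/u = 0.912426
p = (exp((r-q)*dt) - d) / (u - d) = 0.478163
Discount per step: exp(-r*dt) = 0.999806
Stock lattice S(k, i) with i counting down-moves:
  k=0: S(0,0) = 9.2400
  k=1: S(1,0) = 10.1268; S(1,1) = 8.4308
  k=2: S(2,0) = 11.0988; S(2,1) = 9.2400; S(2,2) = 7.6925
  k=3: S(3,0) = 12.1641; S(3,1) = 10.1268; S(3,2) = 8.4308; S(3,3) = 7.0188
Terminal payoffs V(N, i) = max(S_T - K, 0):
  V(3,0) = 1.994074; V(3,1) = 0.000000; V(3,2) = 0.000000; V(3,3) = 0.000000
Backward induction: V(k, i) = exp(-r*dt) * [p * V(k+1, i) + (1-p) * V(k+1, i+1)].
  V(2,0) = exp(-r*dt) * [p*1.994074 + (1-p)*0.000000] = 0.953307
  V(2,1) = exp(-r*dt) * [p*0.000000 + (1-p)*0.000000] = 0.000000
  V(2,2) = exp(-r*dt) * [p*0.000000 + (1-p)*0.000000] = 0.000000
  V(1,0) = exp(-r*dt) * [p*0.953307 + (1-p)*0.000000] = 0.455748
  V(1,1) = exp(-r*dt) * [p*0.000000 + (1-p)*0.000000] = 0.000000
  V(0,0) = exp(-r*dt) * [p*0.455748 + (1-p)*0.000000] = 0.217879


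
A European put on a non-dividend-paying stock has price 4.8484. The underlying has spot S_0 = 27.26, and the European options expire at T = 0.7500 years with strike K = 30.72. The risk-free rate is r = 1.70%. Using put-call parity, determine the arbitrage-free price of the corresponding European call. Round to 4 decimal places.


Answer: Call price = 1.7776

Derivation:
Put-call parity: C - P = S_0 * exp(-qT) - K * exp(-rT).
S_0 * exp(-qT) = 27.2600 * 1.00000000 = 27.26000000
K * exp(-rT) = 30.7200 * 0.98733094 = 30.33080638
C = P + S*exp(-qT) - K*exp(-rT)
C = 4.8484 + 27.26000000 - 30.33080638 = 1.7776


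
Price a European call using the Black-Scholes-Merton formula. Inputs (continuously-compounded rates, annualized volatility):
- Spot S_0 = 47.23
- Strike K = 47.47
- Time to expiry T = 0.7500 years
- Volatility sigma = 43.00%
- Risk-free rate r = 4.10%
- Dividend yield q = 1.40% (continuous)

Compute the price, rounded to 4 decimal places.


Answer: Price = 7.2091

Derivation:
d1 = (ln(S/K) + (r - q + 0.5*sigma^2) * T) / (sigma * sqrt(T)) = 0.22696271
d2 = d1 - sigma * sqrt(T) = -0.14542822
exp(-rT) = 0.96971797; exp(-qT) = 0.98955493
C = S_0 * exp(-qT) * N(d1) - K * exp(-rT) * N(d2)
N(d1) = 0.58977363; N(d2) = 0.44218639
C = 47.2300 * 0.98955493 * 0.58977363 - 47.4700 * 0.96971797 * 0.44218639 = 7.2091


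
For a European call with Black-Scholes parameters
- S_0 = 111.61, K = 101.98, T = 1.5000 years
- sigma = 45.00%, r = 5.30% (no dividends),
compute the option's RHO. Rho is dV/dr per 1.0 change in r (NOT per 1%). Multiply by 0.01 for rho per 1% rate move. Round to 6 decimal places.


Answer: Rho = 72.465909

Derivation:
d1 = 0.5835391037; d2 = 0.0324039116
phi(d1) = 0.3364864238; exp(-qT) = 1.0000000000; exp(-rT) = 0.9235780200
N(d2) = 0.5129250284
Rho = K*T*exp(-rT)*N(d2) = 101.9800 * 1.5000 * 0.9235780200 * 0.5129250284 = 72.465909


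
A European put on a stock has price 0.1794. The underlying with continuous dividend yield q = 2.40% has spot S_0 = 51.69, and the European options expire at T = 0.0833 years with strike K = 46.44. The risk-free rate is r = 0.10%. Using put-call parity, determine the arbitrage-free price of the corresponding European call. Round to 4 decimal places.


Put-call parity: C - P = S_0 * exp(-qT) - K * exp(-rT).
S_0 * exp(-qT) = 51.6900 * 0.99800280 = 51.58676458
K * exp(-rT) = 46.4400 * 0.99991670 = 46.43613171
C = P + S*exp(-qT) - K*exp(-rT)
C = 0.1794 + 51.58676458 - 46.43613171 = 5.3300

Answer: Call price = 5.3300


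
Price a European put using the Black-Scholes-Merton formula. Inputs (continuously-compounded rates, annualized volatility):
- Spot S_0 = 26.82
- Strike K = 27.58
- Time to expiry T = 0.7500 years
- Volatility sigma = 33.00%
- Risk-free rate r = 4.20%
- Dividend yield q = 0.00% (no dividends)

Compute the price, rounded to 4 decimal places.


Answer: Price = 2.9947

Derivation:
d1 = (ln(S/K) + (r - q + 0.5*sigma^2) * T) / (sigma * sqrt(T)) = 0.15534048
d2 = d1 - sigma * sqrt(T) = -0.13044790
exp(-rT) = 0.96899096; exp(-qT) = 1.00000000
P = K * exp(-rT) * N(-d2) - S_0 * exp(-qT) * N(-d1)
N(-d1) = 0.43827645; N(-d2) = 0.55189396
P = 27.5800 * 0.96899096 * 0.55189396 - 26.8200 * 1.00000000 * 0.43827645 = 2.9947


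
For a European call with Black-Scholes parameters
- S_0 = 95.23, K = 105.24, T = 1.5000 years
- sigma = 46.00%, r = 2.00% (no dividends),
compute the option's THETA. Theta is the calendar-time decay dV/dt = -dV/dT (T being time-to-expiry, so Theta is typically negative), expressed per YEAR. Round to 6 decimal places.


Answer: Theta = -7.745999

Derivation:
d1 = 0.1575333629; d2 = -0.4058492779
phi(d1) = 0.3940226384; exp(-qT) = 1.0000000000; exp(-rT) = 0.9704455335
Theta = -S*exp(-qT)*phi(d1)*sigma/(2*sqrt(T)) - r*K*exp(-rT)*N(d2) + q*S*exp(-qT)*N(d1)
N(d1) = 0.5625877418; N(d2) = 0.3424266743; sqrt(T) = 1.2247448714
Term 1 = -95.2300 * 1.0000000000 * 0.3940226384 * 0.4600 / (2 * 1.2247448714) = -7.0465601842
Term 2 = -0.0200 * 105.2400 * 0.9704455335 * 0.3424266743 = -0.6994385878
Term 3 = 0 (no dividend yield, q = 0)
Theta = -7.0465601842 + (-0.6994385878) + (0.0000000000) = -7.745999


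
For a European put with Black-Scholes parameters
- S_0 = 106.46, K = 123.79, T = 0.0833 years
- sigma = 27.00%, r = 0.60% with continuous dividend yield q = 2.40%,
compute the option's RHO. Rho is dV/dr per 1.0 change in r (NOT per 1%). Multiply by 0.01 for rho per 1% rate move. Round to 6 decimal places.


d1 = -1.9156511932; d2 = -1.9935778896
phi(d1) = 0.0636855058; exp(-qT) = 0.9980027971; exp(-rT) = 0.9995003249
N(-d2) = 0.9769008982
Rho = -K*T*exp(-rT)*N(-d2) = -123.7900 * 0.0833 * 0.9995003249 * 0.9769008982 = -10.068482

Answer: Rho = -10.068482


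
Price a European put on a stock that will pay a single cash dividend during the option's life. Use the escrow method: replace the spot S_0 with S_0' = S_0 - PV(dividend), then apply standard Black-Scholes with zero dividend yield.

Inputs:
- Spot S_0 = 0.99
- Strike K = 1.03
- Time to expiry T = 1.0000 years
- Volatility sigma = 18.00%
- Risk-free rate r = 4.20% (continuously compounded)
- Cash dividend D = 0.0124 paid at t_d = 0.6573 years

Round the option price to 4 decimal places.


Answer: Price = 0.0754

Derivation:
PV(D) = D * exp(-r * t_d) = 0.0124 * 0.97277098 = 0.01206236
S_0' = S_0 - PV(D) = 0.9900 - 0.01206236 = 0.97793764
d1 = (ln(S_0'/K) + (r + sigma^2/2)*T) / (sigma*sqrt(T)) = 0.03517680
d2 = d1 - sigma*sqrt(T) = -0.14482320
exp(-rT) = 0.95886978
N(-d1) = 0.48596938; N(-d2) = 0.55757477
P = K * exp(-rT) * N(-d2) - S_0' * N(-d1) = 1.0300 * 0.95886978 * 0.55757477 - 0.97793764 * 0.48596938 = 0.0754


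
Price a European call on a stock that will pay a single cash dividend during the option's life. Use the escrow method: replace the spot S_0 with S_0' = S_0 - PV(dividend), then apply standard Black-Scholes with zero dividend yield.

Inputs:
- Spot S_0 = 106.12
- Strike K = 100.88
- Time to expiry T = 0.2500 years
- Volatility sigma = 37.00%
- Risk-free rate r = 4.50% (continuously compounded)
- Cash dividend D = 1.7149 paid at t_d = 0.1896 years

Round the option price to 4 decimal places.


Answer: Price = 10.0858

Derivation:
PV(D) = D * exp(-r * t_d) = 1.7149 * 0.99150429 = 1.70033071
S_0' = S_0 - PV(D) = 106.1200 - 1.70033071 = 104.41966929
d1 = (ln(S_0'/K) + (r + sigma^2/2)*T) / (sigma*sqrt(T)) = 0.33972362
d2 = d1 - sigma*sqrt(T) = 0.15472362
exp(-rT) = 0.98881304
N(d1) = 0.63296766; N(d2) = 0.56148039
C = S_0' * N(d1) - K * exp(-rT) * N(d2) = 104.41966929 * 0.63296766 - 100.8800 * 0.98881304 * 0.56148039 = 10.0858


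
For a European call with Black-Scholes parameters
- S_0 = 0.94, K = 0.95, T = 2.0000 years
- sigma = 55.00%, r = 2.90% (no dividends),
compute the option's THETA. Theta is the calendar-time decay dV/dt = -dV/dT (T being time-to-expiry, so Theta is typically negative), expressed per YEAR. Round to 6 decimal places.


Answer: Theta = -0.075561

Derivation:
d1 = 0.4498714788; d2 = -0.3279459805
phi(d1) = 0.3605478110; exp(-qT) = 1.0000000000; exp(-rT) = 0.9436499474
Theta = -S*exp(-qT)*phi(d1)*sigma/(2*sqrt(T)) - r*K*exp(-rT)*N(d2) + q*S*exp(-qT)*N(d1)
N(d1) = 0.6735984430; N(d2) = 0.3714762535; sqrt(T) = 1.4142135624
Term 1 = -0.9400 * 1.0000000000 * 0.3605478110 * 0.5500 / (2 * 1.4142135624) = -0.0659034898
Term 2 = -0.0290 * 0.9500 * 0.9436499474 * 0.3714762535 = -0.0096574747
Term 3 = 0 (no dividend yield, q = 0)
Theta = -0.0659034898 + (-0.0096574747) + (0.0000000000) = -0.075561
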